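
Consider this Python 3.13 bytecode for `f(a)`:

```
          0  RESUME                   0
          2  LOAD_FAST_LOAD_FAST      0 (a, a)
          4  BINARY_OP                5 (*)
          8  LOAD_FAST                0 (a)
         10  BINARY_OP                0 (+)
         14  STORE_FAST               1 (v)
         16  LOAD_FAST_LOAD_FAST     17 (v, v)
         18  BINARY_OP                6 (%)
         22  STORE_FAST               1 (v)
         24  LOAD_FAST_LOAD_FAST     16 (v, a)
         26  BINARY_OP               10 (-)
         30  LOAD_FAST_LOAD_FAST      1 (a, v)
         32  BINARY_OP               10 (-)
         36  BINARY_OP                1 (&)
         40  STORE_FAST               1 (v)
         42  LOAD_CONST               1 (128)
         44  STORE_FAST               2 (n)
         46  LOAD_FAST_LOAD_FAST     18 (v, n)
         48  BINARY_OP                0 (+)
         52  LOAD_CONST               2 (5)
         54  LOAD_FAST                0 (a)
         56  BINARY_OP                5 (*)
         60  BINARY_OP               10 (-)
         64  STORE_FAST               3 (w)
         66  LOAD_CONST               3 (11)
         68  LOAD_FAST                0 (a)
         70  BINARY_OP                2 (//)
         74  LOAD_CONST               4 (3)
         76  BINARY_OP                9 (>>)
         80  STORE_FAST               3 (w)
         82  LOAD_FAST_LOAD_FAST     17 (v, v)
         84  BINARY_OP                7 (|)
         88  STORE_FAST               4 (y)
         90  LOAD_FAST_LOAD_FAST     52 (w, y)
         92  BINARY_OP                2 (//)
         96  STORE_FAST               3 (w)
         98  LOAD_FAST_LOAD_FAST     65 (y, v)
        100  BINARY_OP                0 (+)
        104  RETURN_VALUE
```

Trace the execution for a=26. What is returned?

4

LOAD_FAST_LOAD_FAST a,a → push 26,26. Stack: [26, 26]
BINARY_OP * → 26 * 26 = 676. Stack: [676]
LOAD_FAST a → push 26. Stack: [676, 26]
BINARY_OP + → 676 + 26 = 702. Stack: [702]
STORE_FAST v → v=702. Stack: []
LOAD_FAST_LOAD_FAST v,v → push 702,702. Stack: [702, 702]
BINARY_OP % → 702 % 702 = 0. Stack: [0]
STORE_FAST v → v=0. Stack: []
LOAD_FAST_LOAD_FAST v,a → push 0,26. Stack: [0, 26]
BINARY_OP - → 0 - 26 = -26. Stack: [-26]
LOAD_FAST_LOAD_FAST a,v → push 26,0. Stack: [-26, 26, 0]
BINARY_OP - → 26 - 0 = 26. Stack: [-26, 26]
BINARY_OP & → -26 & 26 = 2. Stack: [2]
STORE_FAST v → v=2. Stack: []
LOAD_CONST → push 128. Stack: [128]
STORE_FAST n → n=128. Stack: []
LOAD_FAST_LOAD_FAST v,n → push 2,128. Stack: [2, 128]
BINARY_OP + → 2 + 128 = 130. Stack: [130]
LOAD_CONST → push 5. Stack: [130, 5]
LOAD_FAST a → push 26. Stack: [130, 5, 26]
BINARY_OP * → 5 * 26 = 130. Stack: [130, 130]
BINARY_OP - → 130 - 130 = 0. Stack: [0]
STORE_FAST w → w=0. Stack: []
LOAD_CONST → push 11. Stack: [11]
LOAD_FAST a → push 26. Stack: [11, 26]
BINARY_OP // → 11 // 26 = 0. Stack: [0]
LOAD_CONST → push 3. Stack: [0, 3]
BINARY_OP >> → 0 >> 3 = 0. Stack: [0]
STORE_FAST w → w=0. Stack: []
LOAD_FAST_LOAD_FAST v,v → push 2,2. Stack: [2, 2]
BINARY_OP | → 2 | 2 = 2. Stack: [2]
STORE_FAST y → y=2. Stack: []
LOAD_FAST_LOAD_FAST w,y → push 0,2. Stack: [0, 2]
BINARY_OP // → 0 // 2 = 0. Stack: [0]
STORE_FAST w → w=0. Stack: []
LOAD_FAST_LOAD_FAST y,v → push 2,2. Stack: [2, 2]
BINARY_OP + → 2 + 2 = 4. Stack: [4]
RETURN_VALUE → return 4.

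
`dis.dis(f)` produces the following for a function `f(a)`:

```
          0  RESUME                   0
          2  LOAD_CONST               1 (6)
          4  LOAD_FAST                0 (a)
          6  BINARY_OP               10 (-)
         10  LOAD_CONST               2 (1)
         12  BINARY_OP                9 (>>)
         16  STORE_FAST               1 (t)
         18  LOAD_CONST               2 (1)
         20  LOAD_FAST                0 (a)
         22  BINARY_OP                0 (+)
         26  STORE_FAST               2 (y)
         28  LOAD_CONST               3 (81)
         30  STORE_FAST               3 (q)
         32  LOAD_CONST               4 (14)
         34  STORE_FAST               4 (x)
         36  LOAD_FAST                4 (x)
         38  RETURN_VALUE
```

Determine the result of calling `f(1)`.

14

LOAD_CONST → push 6. Stack: [6]
LOAD_FAST a → push 1. Stack: [6, 1]
BINARY_OP - → 6 - 1 = 5. Stack: [5]
LOAD_CONST → push 1. Stack: [5, 1]
BINARY_OP >> → 5 >> 1 = 2. Stack: [2]
STORE_FAST t → t=2. Stack: []
LOAD_CONST → push 1. Stack: [1]
LOAD_FAST a → push 1. Stack: [1, 1]
BINARY_OP + → 1 + 1 = 2. Stack: [2]
STORE_FAST y → y=2. Stack: []
LOAD_CONST → push 81. Stack: [81]
STORE_FAST q → q=81. Stack: []
LOAD_CONST → push 14. Stack: [14]
STORE_FAST x → x=14. Stack: []
LOAD_FAST x → push 14. Stack: [14]
RETURN_VALUE → return 14.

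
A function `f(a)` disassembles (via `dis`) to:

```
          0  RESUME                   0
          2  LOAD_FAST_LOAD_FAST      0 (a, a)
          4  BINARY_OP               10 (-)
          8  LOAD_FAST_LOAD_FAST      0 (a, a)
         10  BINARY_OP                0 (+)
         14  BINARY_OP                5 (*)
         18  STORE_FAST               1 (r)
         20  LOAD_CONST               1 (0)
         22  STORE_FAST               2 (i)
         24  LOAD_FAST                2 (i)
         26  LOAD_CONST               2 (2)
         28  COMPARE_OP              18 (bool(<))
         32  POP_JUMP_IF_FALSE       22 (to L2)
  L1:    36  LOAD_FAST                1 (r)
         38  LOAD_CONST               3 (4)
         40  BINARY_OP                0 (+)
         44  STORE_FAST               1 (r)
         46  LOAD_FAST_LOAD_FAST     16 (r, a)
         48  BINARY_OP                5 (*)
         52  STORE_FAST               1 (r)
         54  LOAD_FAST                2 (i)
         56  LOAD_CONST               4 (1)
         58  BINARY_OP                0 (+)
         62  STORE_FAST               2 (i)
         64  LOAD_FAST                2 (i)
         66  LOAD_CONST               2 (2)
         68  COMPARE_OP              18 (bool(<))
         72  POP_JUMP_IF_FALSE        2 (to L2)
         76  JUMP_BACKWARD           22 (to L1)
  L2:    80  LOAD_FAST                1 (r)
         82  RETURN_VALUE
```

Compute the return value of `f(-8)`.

224

LOAD_FAST_LOAD_FAST a,a → push -8,-8. Stack: [-8, -8]
BINARY_OP - → -8 - -8 = 0. Stack: [0]
LOAD_FAST_LOAD_FAST a,a → push -8,-8. Stack: [0, -8, -8]
BINARY_OP + → -8 + -8 = -16. Stack: [0, -16]
BINARY_OP * → 0 * -16 = 0. Stack: [0]
STORE_FAST r → r=0. Stack: []
LOAD_CONST → push 0. Stack: [0]
STORE_FAST i → i=0. Stack: []
LOAD_FAST i → push 0. Stack: [0]
LOAD_CONST → push 2. Stack: [0, 2]
COMPARE_OP bool(<) → 0 vs 2 = True. Stack: [True]
POP_JUMP_IF_FALSE → pop True; no jump. Stack: []
LOAD_FAST r → push 0. Stack: [0]
LOAD_CONST → push 4. Stack: [0, 4]
BINARY_OP + → 0 + 4 = 4. Stack: [4]
STORE_FAST r → r=4. Stack: []
LOAD_FAST_LOAD_FAST r,a → push 4,-8. Stack: [4, -8]
BINARY_OP * → 4 * -8 = -32. Stack: [-32]
STORE_FAST r → r=-32. Stack: []
LOAD_FAST i → push 0. Stack: [0]
LOAD_CONST → push 1. Stack: [0, 1]
BINARY_OP + → 0 + 1 = 1. Stack: [1]
STORE_FAST i → i=1. Stack: []
LOAD_FAST i → push 1. Stack: [1]
LOAD_CONST → push 2. Stack: [1, 2]
COMPARE_OP bool(<) → 1 vs 2 = True. Stack: [True]
POP_JUMP_IF_FALSE → pop True; no jump. Stack: []
LOAD_FAST r → push -32. Stack: [-32]
LOAD_CONST → push 4. Stack: [-32, 4]
BINARY_OP + → -32 + 4 = -28. Stack: [-28]
STORE_FAST r → r=-28. Stack: []
LOAD_FAST_LOAD_FAST r,a → push -28,-8. Stack: [-28, -8]
BINARY_OP * → -28 * -8 = 224. Stack: [224]
STORE_FAST r → r=224. Stack: []
LOAD_FAST i → push 1. Stack: [1]
LOAD_CONST → push 1. Stack: [1, 1]
BINARY_OP + → 1 + 1 = 2. Stack: [2]
STORE_FAST i → i=2. Stack: []
LOAD_FAST i → push 2. Stack: [2]
LOAD_CONST → push 2. Stack: [2, 2]
COMPARE_OP bool(<) → 2 vs 2 = False. Stack: [False]
POP_JUMP_IF_FALSE → pop False; jump. Stack: []
LOAD_FAST r → push 224. Stack: [224]
RETURN_VALUE → return 224.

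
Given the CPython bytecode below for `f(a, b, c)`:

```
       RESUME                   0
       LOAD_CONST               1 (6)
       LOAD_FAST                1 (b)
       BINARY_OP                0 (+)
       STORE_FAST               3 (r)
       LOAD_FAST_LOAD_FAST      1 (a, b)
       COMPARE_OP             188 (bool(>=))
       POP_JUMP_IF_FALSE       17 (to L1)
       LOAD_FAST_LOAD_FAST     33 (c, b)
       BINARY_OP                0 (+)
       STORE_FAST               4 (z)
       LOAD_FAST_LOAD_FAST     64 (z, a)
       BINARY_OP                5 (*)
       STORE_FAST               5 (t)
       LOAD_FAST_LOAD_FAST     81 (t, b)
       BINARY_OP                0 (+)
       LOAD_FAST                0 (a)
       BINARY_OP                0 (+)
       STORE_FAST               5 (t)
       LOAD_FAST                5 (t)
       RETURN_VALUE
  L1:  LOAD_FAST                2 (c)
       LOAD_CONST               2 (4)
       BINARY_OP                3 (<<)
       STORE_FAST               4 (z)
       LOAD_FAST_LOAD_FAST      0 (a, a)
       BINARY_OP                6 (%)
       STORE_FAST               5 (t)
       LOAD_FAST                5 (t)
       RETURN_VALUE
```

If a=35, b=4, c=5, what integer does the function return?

354

LOAD_CONST → push 6. Stack: [6]
LOAD_FAST b → push 4. Stack: [6, 4]
BINARY_OP + → 6 + 4 = 10. Stack: [10]
STORE_FAST r → r=10. Stack: []
LOAD_FAST_LOAD_FAST a,b → push 35,4. Stack: [35, 4]
COMPARE_OP bool(>=) → 35 vs 4 = True. Stack: [True]
POP_JUMP_IF_FALSE → pop True; no jump. Stack: []
LOAD_FAST_LOAD_FAST c,b → push 5,4. Stack: [5, 4]
BINARY_OP + → 5 + 4 = 9. Stack: [9]
STORE_FAST z → z=9. Stack: []
LOAD_FAST_LOAD_FAST z,a → push 9,35. Stack: [9, 35]
BINARY_OP * → 9 * 35 = 315. Stack: [315]
STORE_FAST t → t=315. Stack: []
LOAD_FAST_LOAD_FAST t,b → push 315,4. Stack: [315, 4]
BINARY_OP + → 315 + 4 = 319. Stack: [319]
LOAD_FAST a → push 35. Stack: [319, 35]
BINARY_OP + → 319 + 35 = 354. Stack: [354]
STORE_FAST t → t=354. Stack: []
LOAD_FAST t → push 354. Stack: [354]
RETURN_VALUE → return 354.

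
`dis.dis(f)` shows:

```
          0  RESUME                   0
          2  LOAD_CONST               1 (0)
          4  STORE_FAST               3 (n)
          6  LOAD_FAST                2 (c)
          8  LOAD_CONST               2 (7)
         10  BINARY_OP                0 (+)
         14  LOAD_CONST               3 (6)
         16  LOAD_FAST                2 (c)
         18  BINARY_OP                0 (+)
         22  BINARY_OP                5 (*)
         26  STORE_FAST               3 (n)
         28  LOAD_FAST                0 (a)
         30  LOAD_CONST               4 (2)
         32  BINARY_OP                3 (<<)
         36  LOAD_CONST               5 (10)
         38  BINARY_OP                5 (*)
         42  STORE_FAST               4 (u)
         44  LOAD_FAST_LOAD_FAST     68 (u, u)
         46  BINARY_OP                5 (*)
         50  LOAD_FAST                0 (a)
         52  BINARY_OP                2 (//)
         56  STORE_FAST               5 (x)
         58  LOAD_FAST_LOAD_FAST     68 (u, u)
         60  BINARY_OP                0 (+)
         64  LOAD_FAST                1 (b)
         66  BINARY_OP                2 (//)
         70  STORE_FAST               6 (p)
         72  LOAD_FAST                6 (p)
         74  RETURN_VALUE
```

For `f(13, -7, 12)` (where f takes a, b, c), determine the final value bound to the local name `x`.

LOAD_CONST → push 0. Stack: [0]
STORE_FAST n → n=0. Stack: []
LOAD_FAST c → push 12. Stack: [12]
LOAD_CONST → push 7. Stack: [12, 7]
BINARY_OP + → 12 + 7 = 19. Stack: [19]
LOAD_CONST → push 6. Stack: [19, 6]
LOAD_FAST c → push 12. Stack: [19, 6, 12]
BINARY_OP + → 6 + 12 = 18. Stack: [19, 18]
BINARY_OP * → 19 * 18 = 342. Stack: [342]
STORE_FAST n → n=342. Stack: []
LOAD_FAST a → push 13. Stack: [13]
LOAD_CONST → push 2. Stack: [13, 2]
BINARY_OP << → 13 << 2 = 52. Stack: [52]
LOAD_CONST → push 10. Stack: [52, 10]
BINARY_OP * → 52 * 10 = 520. Stack: [520]
STORE_FAST u → u=520. Stack: []
LOAD_FAST_LOAD_FAST u,u → push 520,520. Stack: [520, 520]
BINARY_OP * → 520 * 520 = 270400. Stack: [270400]
LOAD_FAST a → push 13. Stack: [270400, 13]
BINARY_OP // → 270400 // 13 = 20800. Stack: [20800]
STORE_FAST x → x=20800. Stack: []
LOAD_FAST_LOAD_FAST u,u → push 520,520. Stack: [520, 520]
BINARY_OP + → 520 + 520 = 1040. Stack: [1040]
LOAD_FAST b → push -7. Stack: [1040, -7]
BINARY_OP // → 1040 // -7 = -149. Stack: [-149]
STORE_FAST p → p=-149. Stack: []
LOAD_FAST p → push -149. Stack: [-149]
RETURN_VALUE → return -149.

20800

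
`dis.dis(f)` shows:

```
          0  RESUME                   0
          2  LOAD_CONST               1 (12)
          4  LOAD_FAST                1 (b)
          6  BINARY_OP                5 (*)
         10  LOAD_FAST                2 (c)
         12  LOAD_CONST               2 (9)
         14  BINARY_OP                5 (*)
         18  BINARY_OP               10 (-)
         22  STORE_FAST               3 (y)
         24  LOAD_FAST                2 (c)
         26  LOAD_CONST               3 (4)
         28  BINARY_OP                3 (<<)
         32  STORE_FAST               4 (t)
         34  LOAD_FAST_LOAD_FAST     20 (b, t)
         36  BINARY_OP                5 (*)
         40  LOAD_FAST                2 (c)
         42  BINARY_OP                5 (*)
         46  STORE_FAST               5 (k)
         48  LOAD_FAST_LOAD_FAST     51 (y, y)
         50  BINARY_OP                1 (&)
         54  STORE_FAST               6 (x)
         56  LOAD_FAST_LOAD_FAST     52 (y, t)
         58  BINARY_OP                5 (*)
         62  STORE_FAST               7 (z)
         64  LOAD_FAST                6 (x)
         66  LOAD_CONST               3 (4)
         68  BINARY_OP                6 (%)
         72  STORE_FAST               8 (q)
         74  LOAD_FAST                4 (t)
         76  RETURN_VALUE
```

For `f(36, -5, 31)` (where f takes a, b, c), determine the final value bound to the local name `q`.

1

LOAD_CONST → push 12. Stack: [12]
LOAD_FAST b → push -5. Stack: [12, -5]
BINARY_OP * → 12 * -5 = -60. Stack: [-60]
LOAD_FAST c → push 31. Stack: [-60, 31]
LOAD_CONST → push 9. Stack: [-60, 31, 9]
BINARY_OP * → 31 * 9 = 279. Stack: [-60, 279]
BINARY_OP - → -60 - 279 = -339. Stack: [-339]
STORE_FAST y → y=-339. Stack: []
LOAD_FAST c → push 31. Stack: [31]
LOAD_CONST → push 4. Stack: [31, 4]
BINARY_OP << → 31 << 4 = 496. Stack: [496]
STORE_FAST t → t=496. Stack: []
LOAD_FAST_LOAD_FAST b,t → push -5,496. Stack: [-5, 496]
BINARY_OP * → -5 * 496 = -2480. Stack: [-2480]
LOAD_FAST c → push 31. Stack: [-2480, 31]
BINARY_OP * → -2480 * 31 = -76880. Stack: [-76880]
STORE_FAST k → k=-76880. Stack: []
LOAD_FAST_LOAD_FAST y,y → push -339,-339. Stack: [-339, -339]
BINARY_OP & → -339 & -339 = -339. Stack: [-339]
STORE_FAST x → x=-339. Stack: []
LOAD_FAST_LOAD_FAST y,t → push -339,496. Stack: [-339, 496]
BINARY_OP * → -339 * 496 = -168144. Stack: [-168144]
STORE_FAST z → z=-168144. Stack: []
LOAD_FAST x → push -339. Stack: [-339]
LOAD_CONST → push 4. Stack: [-339, 4]
BINARY_OP % → -339 % 4 = 1. Stack: [1]
STORE_FAST q → q=1. Stack: []
LOAD_FAST t → push 496. Stack: [496]
RETURN_VALUE → return 496.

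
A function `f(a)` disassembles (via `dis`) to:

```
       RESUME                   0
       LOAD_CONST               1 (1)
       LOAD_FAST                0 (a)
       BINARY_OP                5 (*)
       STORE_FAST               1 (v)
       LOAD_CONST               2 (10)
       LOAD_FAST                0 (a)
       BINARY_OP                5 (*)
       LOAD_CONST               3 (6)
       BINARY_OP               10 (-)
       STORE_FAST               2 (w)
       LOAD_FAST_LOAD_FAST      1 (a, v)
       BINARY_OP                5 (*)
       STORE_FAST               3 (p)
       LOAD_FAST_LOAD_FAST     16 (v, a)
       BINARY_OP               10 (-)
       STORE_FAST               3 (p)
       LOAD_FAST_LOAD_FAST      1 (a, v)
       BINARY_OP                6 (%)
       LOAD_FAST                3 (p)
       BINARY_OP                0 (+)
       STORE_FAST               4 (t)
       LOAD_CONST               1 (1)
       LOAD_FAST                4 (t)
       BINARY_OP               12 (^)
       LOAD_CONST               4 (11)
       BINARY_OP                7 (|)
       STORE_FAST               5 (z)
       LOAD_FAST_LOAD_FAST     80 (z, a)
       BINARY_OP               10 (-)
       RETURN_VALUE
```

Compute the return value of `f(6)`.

LOAD_CONST → push 1. Stack: [1]
LOAD_FAST a → push 6. Stack: [1, 6]
BINARY_OP * → 1 * 6 = 6. Stack: [6]
STORE_FAST v → v=6. Stack: []
LOAD_CONST → push 10. Stack: [10]
LOAD_FAST a → push 6. Stack: [10, 6]
BINARY_OP * → 10 * 6 = 60. Stack: [60]
LOAD_CONST → push 6. Stack: [60, 6]
BINARY_OP - → 60 - 6 = 54. Stack: [54]
STORE_FAST w → w=54. Stack: []
LOAD_FAST_LOAD_FAST a,v → push 6,6. Stack: [6, 6]
BINARY_OP * → 6 * 6 = 36. Stack: [36]
STORE_FAST p → p=36. Stack: []
LOAD_FAST_LOAD_FAST v,a → push 6,6. Stack: [6, 6]
BINARY_OP - → 6 - 6 = 0. Stack: [0]
STORE_FAST p → p=0. Stack: []
LOAD_FAST_LOAD_FAST a,v → push 6,6. Stack: [6, 6]
BINARY_OP % → 6 % 6 = 0. Stack: [0]
LOAD_FAST p → push 0. Stack: [0, 0]
BINARY_OP + → 0 + 0 = 0. Stack: [0]
STORE_FAST t → t=0. Stack: []
LOAD_CONST → push 1. Stack: [1]
LOAD_FAST t → push 0. Stack: [1, 0]
BINARY_OP ^ → 1 ^ 0 = 1. Stack: [1]
LOAD_CONST → push 11. Stack: [1, 11]
BINARY_OP | → 1 | 11 = 11. Stack: [11]
STORE_FAST z → z=11. Stack: []
LOAD_FAST_LOAD_FAST z,a → push 11,6. Stack: [11, 6]
BINARY_OP - → 11 - 6 = 5. Stack: [5]
RETURN_VALUE → return 5.

5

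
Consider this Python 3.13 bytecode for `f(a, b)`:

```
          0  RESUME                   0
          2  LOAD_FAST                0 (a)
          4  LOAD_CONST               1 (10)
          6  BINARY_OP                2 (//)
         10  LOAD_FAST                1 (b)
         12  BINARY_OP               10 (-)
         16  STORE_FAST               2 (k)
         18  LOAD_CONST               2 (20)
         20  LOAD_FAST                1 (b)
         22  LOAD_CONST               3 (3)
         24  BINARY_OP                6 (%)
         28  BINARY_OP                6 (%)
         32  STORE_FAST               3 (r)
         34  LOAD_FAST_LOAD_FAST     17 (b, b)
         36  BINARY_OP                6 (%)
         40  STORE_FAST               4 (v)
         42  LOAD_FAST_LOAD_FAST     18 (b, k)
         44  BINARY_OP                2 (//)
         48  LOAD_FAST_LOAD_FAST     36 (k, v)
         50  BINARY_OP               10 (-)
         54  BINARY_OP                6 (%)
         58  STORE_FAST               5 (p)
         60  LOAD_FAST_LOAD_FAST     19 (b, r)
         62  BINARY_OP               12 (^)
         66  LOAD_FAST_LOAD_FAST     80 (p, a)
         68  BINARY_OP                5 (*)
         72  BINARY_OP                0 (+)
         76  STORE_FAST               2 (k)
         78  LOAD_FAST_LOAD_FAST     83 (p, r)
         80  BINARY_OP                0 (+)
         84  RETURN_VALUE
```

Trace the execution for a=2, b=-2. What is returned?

LOAD_FAST a → push 2. Stack: [2]
LOAD_CONST → push 10. Stack: [2, 10]
BINARY_OP // → 2 // 10 = 0. Stack: [0]
LOAD_FAST b → push -2. Stack: [0, -2]
BINARY_OP - → 0 - -2 = 2. Stack: [2]
STORE_FAST k → k=2. Stack: []
LOAD_CONST → push 20. Stack: [20]
LOAD_FAST b → push -2. Stack: [20, -2]
LOAD_CONST → push 3. Stack: [20, -2, 3]
BINARY_OP % → -2 % 3 = 1. Stack: [20, 1]
BINARY_OP % → 20 % 1 = 0. Stack: [0]
STORE_FAST r → r=0. Stack: []
LOAD_FAST_LOAD_FAST b,b → push -2,-2. Stack: [-2, -2]
BINARY_OP % → -2 % -2 = 0. Stack: [0]
STORE_FAST v → v=0. Stack: []
LOAD_FAST_LOAD_FAST b,k → push -2,2. Stack: [-2, 2]
BINARY_OP // → -2 // 2 = -1. Stack: [-1]
LOAD_FAST_LOAD_FAST k,v → push 2,0. Stack: [-1, 2, 0]
BINARY_OP - → 2 - 0 = 2. Stack: [-1, 2]
BINARY_OP % → -1 % 2 = 1. Stack: [1]
STORE_FAST p → p=1. Stack: []
LOAD_FAST_LOAD_FAST b,r → push -2,0. Stack: [-2, 0]
BINARY_OP ^ → -2 ^ 0 = -2. Stack: [-2]
LOAD_FAST_LOAD_FAST p,a → push 1,2. Stack: [-2, 1, 2]
BINARY_OP * → 1 * 2 = 2. Stack: [-2, 2]
BINARY_OP + → -2 + 2 = 0. Stack: [0]
STORE_FAST k → k=0. Stack: []
LOAD_FAST_LOAD_FAST p,r → push 1,0. Stack: [1, 0]
BINARY_OP + → 1 + 0 = 1. Stack: [1]
RETURN_VALUE → return 1.

1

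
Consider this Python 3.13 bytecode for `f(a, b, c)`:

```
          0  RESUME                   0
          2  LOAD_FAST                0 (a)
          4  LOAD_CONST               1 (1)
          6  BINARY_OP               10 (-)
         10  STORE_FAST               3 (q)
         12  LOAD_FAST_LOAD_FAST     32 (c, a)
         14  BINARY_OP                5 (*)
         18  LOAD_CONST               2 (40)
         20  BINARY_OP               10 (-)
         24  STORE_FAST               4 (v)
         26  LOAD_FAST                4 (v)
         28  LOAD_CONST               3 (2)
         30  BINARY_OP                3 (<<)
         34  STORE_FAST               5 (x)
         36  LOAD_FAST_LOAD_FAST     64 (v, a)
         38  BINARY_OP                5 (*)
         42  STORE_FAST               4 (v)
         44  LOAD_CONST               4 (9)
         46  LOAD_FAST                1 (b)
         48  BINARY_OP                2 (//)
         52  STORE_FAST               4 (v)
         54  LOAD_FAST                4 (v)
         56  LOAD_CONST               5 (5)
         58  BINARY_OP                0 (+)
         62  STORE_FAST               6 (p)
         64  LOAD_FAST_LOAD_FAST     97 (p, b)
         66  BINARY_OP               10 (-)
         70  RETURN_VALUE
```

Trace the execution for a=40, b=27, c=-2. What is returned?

-22

LOAD_FAST a → push 40. Stack: [40]
LOAD_CONST → push 1. Stack: [40, 1]
BINARY_OP - → 40 - 1 = 39. Stack: [39]
STORE_FAST q → q=39. Stack: []
LOAD_FAST_LOAD_FAST c,a → push -2,40. Stack: [-2, 40]
BINARY_OP * → -2 * 40 = -80. Stack: [-80]
LOAD_CONST → push 40. Stack: [-80, 40]
BINARY_OP - → -80 - 40 = -120. Stack: [-120]
STORE_FAST v → v=-120. Stack: []
LOAD_FAST v → push -120. Stack: [-120]
LOAD_CONST → push 2. Stack: [-120, 2]
BINARY_OP << → -120 << 2 = -480. Stack: [-480]
STORE_FAST x → x=-480. Stack: []
LOAD_FAST_LOAD_FAST v,a → push -120,40. Stack: [-120, 40]
BINARY_OP * → -120 * 40 = -4800. Stack: [-4800]
STORE_FAST v → v=-4800. Stack: []
LOAD_CONST → push 9. Stack: [9]
LOAD_FAST b → push 27. Stack: [9, 27]
BINARY_OP // → 9 // 27 = 0. Stack: [0]
STORE_FAST v → v=0. Stack: []
LOAD_FAST v → push 0. Stack: [0]
LOAD_CONST → push 5. Stack: [0, 5]
BINARY_OP + → 0 + 5 = 5. Stack: [5]
STORE_FAST p → p=5. Stack: []
LOAD_FAST_LOAD_FAST p,b → push 5,27. Stack: [5, 27]
BINARY_OP - → 5 - 27 = -22. Stack: [-22]
RETURN_VALUE → return -22.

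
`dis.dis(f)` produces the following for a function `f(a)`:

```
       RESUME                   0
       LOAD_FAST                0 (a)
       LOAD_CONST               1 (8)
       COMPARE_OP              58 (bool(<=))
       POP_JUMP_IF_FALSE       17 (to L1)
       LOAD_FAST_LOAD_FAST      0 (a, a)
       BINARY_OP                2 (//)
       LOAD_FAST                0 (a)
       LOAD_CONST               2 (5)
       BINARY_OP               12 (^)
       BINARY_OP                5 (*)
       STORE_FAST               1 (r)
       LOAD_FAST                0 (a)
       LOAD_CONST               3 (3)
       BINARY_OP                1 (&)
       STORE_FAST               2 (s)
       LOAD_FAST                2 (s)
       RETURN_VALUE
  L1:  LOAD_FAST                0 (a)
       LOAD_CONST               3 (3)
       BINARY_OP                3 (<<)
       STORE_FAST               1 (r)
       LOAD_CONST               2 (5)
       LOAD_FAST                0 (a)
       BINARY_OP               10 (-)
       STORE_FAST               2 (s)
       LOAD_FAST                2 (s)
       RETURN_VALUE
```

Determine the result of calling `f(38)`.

-33

LOAD_FAST a → push 38. Stack: [38]
LOAD_CONST → push 8. Stack: [38, 8]
COMPARE_OP bool(<=) → 38 vs 8 = False. Stack: [False]
POP_JUMP_IF_FALSE → pop False; jump. Stack: []
LOAD_FAST a → push 38. Stack: [38]
LOAD_CONST → push 3. Stack: [38, 3]
BINARY_OP << → 38 << 3 = 304. Stack: [304]
STORE_FAST r → r=304. Stack: []
LOAD_CONST → push 5. Stack: [5]
LOAD_FAST a → push 38. Stack: [5, 38]
BINARY_OP - → 5 - 38 = -33. Stack: [-33]
STORE_FAST s → s=-33. Stack: []
LOAD_FAST s → push -33. Stack: [-33]
RETURN_VALUE → return -33.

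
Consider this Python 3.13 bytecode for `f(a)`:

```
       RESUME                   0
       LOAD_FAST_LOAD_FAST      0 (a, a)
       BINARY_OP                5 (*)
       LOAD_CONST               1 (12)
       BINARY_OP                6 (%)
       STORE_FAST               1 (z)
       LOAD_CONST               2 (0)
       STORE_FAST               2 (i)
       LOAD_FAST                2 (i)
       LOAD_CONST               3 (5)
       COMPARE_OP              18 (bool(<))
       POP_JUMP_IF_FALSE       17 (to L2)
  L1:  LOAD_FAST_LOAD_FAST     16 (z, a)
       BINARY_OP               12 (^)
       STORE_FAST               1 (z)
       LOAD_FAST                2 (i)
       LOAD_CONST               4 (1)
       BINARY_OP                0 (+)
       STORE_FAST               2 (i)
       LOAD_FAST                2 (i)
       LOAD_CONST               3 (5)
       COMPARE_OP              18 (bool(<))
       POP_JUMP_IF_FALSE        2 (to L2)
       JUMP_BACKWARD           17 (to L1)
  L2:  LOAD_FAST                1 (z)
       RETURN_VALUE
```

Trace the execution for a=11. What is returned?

10

LOAD_FAST_LOAD_FAST a,a → push 11,11
BINARY_OP * → 11 * 11 = 121
LOAD_CONST → push 12
BINARY_OP % → 121 % 12 = 1
STORE_FAST z → z=1
LOAD_CONST → push 0
STORE_FAST i → i=0
LOAD_FAST i → push 0
LOAD_CONST → push 5
COMPARE_OP bool(<) → 0 vs 5 = True
POP_JUMP_IF_FALSE → pop True; no jump
LOAD_FAST_LOAD_FAST z,a → push 1,11
BINARY_OP ^ → 1 ^ 11 = 10
STORE_FAST z → z=10
LOAD_FAST i → push 0
LOAD_CONST → push 1
BINARY_OP + → 0 + 1 = 1
STORE_FAST i → i=1
LOAD_FAST i → push 1
LOAD_CONST → push 5
COMPARE_OP bool(<) → 1 vs 5 = True
POP_JUMP_IF_FALSE → pop True; no jump
LOAD_FAST_LOAD_FAST z,a → push 10,11
BINARY_OP ^ → 10 ^ 11 = 1
STORE_FAST z → z=1
LOAD_FAST i → push 1
LOAD_CONST → push 1
BINARY_OP + → 1 + 1 = 2
STORE_FAST i → i=2
LOAD_FAST i → push 2
LOAD_CONST → push 5
COMPARE_OP bool(<) → 2 vs 5 = True
POP_JUMP_IF_FALSE → pop True; no jump
LOAD_FAST_LOAD_FAST z,a → push 1,11
BINARY_OP ^ → 1 ^ 11 = 10
STORE_FAST z → z=10
LOAD_FAST i → push 2
LOAD_CONST → push 1
BINARY_OP + → 2 + 1 = 3
STORE_FAST i → i=3
LOAD_FAST i → push 3
LOAD_CONST → push 5
COMPARE_OP bool(<) → 3 vs 5 = True
POP_JUMP_IF_FALSE → pop True; no jump
LOAD_FAST_LOAD_FAST z,a → push 10,11
BINARY_OP ^ → 10 ^ 11 = 1
STORE_FAST z → z=1
LOAD_FAST i → push 3
LOAD_CONST → push 1
BINARY_OP + → 3 + 1 = 4
STORE_FAST i → i=4
LOAD_FAST i → push 4
LOAD_CONST → push 5
COMPARE_OP bool(<) → 4 vs 5 = True
POP_JUMP_IF_FALSE → pop True; no jump
LOAD_FAST_LOAD_FAST z,a → push 1,11
BINARY_OP ^ → 1 ^ 11 = 10
STORE_FAST z → z=10
LOAD_FAST i → push 4
LOAD_CONST → push 1
BINARY_OP + → 4 + 1 = 5
STORE_FAST i → i=5
LOAD_FAST i → push 5
LOAD_CONST → push 5
COMPARE_OP bool(<) → 5 vs 5 = False
POP_JUMP_IF_FALSE → pop False; jump
LOAD_FAST z → push 10
RETURN_VALUE → return 10.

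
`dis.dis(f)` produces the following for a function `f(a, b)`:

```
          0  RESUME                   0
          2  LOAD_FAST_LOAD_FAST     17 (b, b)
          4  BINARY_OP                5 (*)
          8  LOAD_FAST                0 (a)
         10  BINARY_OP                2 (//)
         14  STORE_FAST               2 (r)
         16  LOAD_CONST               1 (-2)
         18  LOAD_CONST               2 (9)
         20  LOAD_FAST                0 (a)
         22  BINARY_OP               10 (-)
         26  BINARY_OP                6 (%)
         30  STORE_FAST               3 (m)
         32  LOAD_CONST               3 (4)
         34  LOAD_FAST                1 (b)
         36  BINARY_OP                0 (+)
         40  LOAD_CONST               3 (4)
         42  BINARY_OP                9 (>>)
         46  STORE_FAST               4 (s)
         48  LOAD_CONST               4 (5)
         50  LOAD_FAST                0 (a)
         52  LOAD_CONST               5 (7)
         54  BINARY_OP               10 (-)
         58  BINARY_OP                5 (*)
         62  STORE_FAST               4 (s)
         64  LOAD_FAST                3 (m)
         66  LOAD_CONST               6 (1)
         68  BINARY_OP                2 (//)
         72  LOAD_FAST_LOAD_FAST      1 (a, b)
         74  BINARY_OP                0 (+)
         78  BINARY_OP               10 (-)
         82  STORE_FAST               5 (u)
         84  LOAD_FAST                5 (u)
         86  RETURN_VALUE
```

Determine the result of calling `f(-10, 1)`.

LOAD_FAST_LOAD_FAST b,b → push 1,1. Stack: [1, 1]
BINARY_OP * → 1 * 1 = 1. Stack: [1]
LOAD_FAST a → push -10. Stack: [1, -10]
BINARY_OP // → 1 // -10 = -1. Stack: [-1]
STORE_FAST r → r=-1. Stack: []
LOAD_CONST → push -2. Stack: [-2]
LOAD_CONST → push 9. Stack: [-2, 9]
LOAD_FAST a → push -10. Stack: [-2, 9, -10]
BINARY_OP - → 9 - -10 = 19. Stack: [-2, 19]
BINARY_OP % → -2 % 19 = 17. Stack: [17]
STORE_FAST m → m=17. Stack: []
LOAD_CONST → push 4. Stack: [4]
LOAD_FAST b → push 1. Stack: [4, 1]
BINARY_OP + → 4 + 1 = 5. Stack: [5]
LOAD_CONST → push 4. Stack: [5, 4]
BINARY_OP >> → 5 >> 4 = 0. Stack: [0]
STORE_FAST s → s=0. Stack: []
LOAD_CONST → push 5. Stack: [5]
LOAD_FAST a → push -10. Stack: [5, -10]
LOAD_CONST → push 7. Stack: [5, -10, 7]
BINARY_OP - → -10 - 7 = -17. Stack: [5, -17]
BINARY_OP * → 5 * -17 = -85. Stack: [-85]
STORE_FAST s → s=-85. Stack: []
LOAD_FAST m → push 17. Stack: [17]
LOAD_CONST → push 1. Stack: [17, 1]
BINARY_OP // → 17 // 1 = 17. Stack: [17]
LOAD_FAST_LOAD_FAST a,b → push -10,1. Stack: [17, -10, 1]
BINARY_OP + → -10 + 1 = -9. Stack: [17, -9]
BINARY_OP - → 17 - -9 = 26. Stack: [26]
STORE_FAST u → u=26. Stack: []
LOAD_FAST u → push 26. Stack: [26]
RETURN_VALUE → return 26.

26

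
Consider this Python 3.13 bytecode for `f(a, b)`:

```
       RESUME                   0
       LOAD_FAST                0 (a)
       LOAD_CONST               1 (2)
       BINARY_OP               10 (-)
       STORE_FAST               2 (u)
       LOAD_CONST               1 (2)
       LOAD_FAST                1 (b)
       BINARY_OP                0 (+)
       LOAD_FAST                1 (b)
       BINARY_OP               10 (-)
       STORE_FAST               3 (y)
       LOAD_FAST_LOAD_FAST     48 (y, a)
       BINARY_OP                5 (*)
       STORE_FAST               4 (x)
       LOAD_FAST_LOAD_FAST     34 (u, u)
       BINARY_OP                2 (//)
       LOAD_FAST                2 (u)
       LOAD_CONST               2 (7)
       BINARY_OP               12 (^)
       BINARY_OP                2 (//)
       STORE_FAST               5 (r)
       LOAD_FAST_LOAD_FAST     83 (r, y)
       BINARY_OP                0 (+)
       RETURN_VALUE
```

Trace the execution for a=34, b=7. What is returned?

2

LOAD_FAST a → push 34. Stack: [34]
LOAD_CONST → push 2. Stack: [34, 2]
BINARY_OP - → 34 - 2 = 32. Stack: [32]
STORE_FAST u → u=32. Stack: []
LOAD_CONST → push 2. Stack: [2]
LOAD_FAST b → push 7. Stack: [2, 7]
BINARY_OP + → 2 + 7 = 9. Stack: [9]
LOAD_FAST b → push 7. Stack: [9, 7]
BINARY_OP - → 9 - 7 = 2. Stack: [2]
STORE_FAST y → y=2. Stack: []
LOAD_FAST_LOAD_FAST y,a → push 2,34. Stack: [2, 34]
BINARY_OP * → 2 * 34 = 68. Stack: [68]
STORE_FAST x → x=68. Stack: []
LOAD_FAST_LOAD_FAST u,u → push 32,32. Stack: [32, 32]
BINARY_OP // → 32 // 32 = 1. Stack: [1]
LOAD_FAST u → push 32. Stack: [1, 32]
LOAD_CONST → push 7. Stack: [1, 32, 7]
BINARY_OP ^ → 32 ^ 7 = 39. Stack: [1, 39]
BINARY_OP // → 1 // 39 = 0. Stack: [0]
STORE_FAST r → r=0. Stack: []
LOAD_FAST_LOAD_FAST r,y → push 0,2. Stack: [0, 2]
BINARY_OP + → 0 + 2 = 2. Stack: [2]
RETURN_VALUE → return 2.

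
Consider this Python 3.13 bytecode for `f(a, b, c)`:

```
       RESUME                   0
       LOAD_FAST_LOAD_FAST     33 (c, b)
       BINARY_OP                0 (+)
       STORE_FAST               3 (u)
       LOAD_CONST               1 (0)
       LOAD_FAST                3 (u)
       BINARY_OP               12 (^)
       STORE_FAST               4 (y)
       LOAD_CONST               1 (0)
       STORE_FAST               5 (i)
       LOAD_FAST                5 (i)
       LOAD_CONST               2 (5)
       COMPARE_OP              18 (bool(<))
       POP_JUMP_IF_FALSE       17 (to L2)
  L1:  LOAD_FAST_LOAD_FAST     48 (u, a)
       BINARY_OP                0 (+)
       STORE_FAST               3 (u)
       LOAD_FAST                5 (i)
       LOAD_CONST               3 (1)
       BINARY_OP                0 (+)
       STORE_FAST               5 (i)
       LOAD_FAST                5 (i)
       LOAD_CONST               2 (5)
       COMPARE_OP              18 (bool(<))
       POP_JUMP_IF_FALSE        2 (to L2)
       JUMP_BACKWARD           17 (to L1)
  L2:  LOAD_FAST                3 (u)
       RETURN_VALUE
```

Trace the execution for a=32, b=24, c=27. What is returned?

LOAD_FAST_LOAD_FAST c,b → push 27,24
BINARY_OP + → 27 + 24 = 51
STORE_FAST u → u=51
LOAD_CONST → push 0
LOAD_FAST u → push 51
BINARY_OP ^ → 0 ^ 51 = 51
STORE_FAST y → y=51
LOAD_CONST → push 0
STORE_FAST i → i=0
LOAD_FAST i → push 0
LOAD_CONST → push 5
COMPARE_OP bool(<) → 0 vs 5 = True
POP_JUMP_IF_FALSE → pop True; no jump
LOAD_FAST_LOAD_FAST u,a → push 51,32
BINARY_OP + → 51 + 32 = 83
STORE_FAST u → u=83
LOAD_FAST i → push 0
LOAD_CONST → push 1
BINARY_OP + → 0 + 1 = 1
STORE_FAST i → i=1
LOAD_FAST i → push 1
LOAD_CONST → push 5
COMPARE_OP bool(<) → 1 vs 5 = True
POP_JUMP_IF_FALSE → pop True; no jump
LOAD_FAST_LOAD_FAST u,a → push 83,32
BINARY_OP + → 83 + 32 = 115
STORE_FAST u → u=115
LOAD_FAST i → push 1
LOAD_CONST → push 1
BINARY_OP + → 1 + 1 = 2
STORE_FAST i → i=2
LOAD_FAST i → push 2
LOAD_CONST → push 5
COMPARE_OP bool(<) → 2 vs 5 = True
POP_JUMP_IF_FALSE → pop True; no jump
LOAD_FAST_LOAD_FAST u,a → push 115,32
BINARY_OP + → 115 + 32 = 147
STORE_FAST u → u=147
LOAD_FAST i → push 2
LOAD_CONST → push 1
BINARY_OP + → 2 + 1 = 3
STORE_FAST i → i=3
LOAD_FAST i → push 3
LOAD_CONST → push 5
COMPARE_OP bool(<) → 3 vs 5 = True
POP_JUMP_IF_FALSE → pop True; no jump
LOAD_FAST_LOAD_FAST u,a → push 147,32
BINARY_OP + → 147 + 32 = 179
STORE_FAST u → u=179
LOAD_FAST i → push 3
LOAD_CONST → push 1
BINARY_OP + → 3 + 1 = 4
STORE_FAST i → i=4
LOAD_FAST i → push 4
LOAD_CONST → push 5
COMPARE_OP bool(<) → 4 vs 5 = True
POP_JUMP_IF_FALSE → pop True; no jump
LOAD_FAST_LOAD_FAST u,a → push 179,32
BINARY_OP + → 179 + 32 = 211
STORE_FAST u → u=211
LOAD_FAST i → push 4
LOAD_CONST → push 1
BINARY_OP + → 4 + 1 = 5
STORE_FAST i → i=5
LOAD_FAST i → push 5
LOAD_CONST → push 5
COMPARE_OP bool(<) → 5 vs 5 = False
POP_JUMP_IF_FALSE → pop False; jump
LOAD_FAST u → push 211
RETURN_VALUE → return 211.

211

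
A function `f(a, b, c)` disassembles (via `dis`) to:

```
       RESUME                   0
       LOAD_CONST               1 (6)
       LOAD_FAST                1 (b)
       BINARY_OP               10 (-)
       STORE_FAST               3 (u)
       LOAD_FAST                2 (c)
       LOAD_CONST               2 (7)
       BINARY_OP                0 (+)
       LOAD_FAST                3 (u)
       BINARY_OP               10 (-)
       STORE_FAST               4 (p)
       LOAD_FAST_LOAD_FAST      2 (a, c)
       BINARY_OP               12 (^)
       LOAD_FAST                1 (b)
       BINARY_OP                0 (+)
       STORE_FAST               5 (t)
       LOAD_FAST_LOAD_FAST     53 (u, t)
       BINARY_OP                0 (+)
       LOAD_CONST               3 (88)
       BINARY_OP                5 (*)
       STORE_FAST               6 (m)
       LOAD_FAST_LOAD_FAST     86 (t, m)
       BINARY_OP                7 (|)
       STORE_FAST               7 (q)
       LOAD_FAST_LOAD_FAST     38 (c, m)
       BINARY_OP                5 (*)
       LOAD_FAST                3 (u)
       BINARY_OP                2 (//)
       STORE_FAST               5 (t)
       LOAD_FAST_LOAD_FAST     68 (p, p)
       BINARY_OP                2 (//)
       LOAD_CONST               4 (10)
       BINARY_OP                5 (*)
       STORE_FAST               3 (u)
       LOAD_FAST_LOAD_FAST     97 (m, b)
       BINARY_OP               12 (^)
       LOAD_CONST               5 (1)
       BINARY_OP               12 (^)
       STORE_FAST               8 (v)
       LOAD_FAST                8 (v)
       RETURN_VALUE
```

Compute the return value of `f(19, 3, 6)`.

2378

LOAD_CONST → push 6. Stack: [6]
LOAD_FAST b → push 3. Stack: [6, 3]
BINARY_OP - → 6 - 3 = 3. Stack: [3]
STORE_FAST u → u=3. Stack: []
LOAD_FAST c → push 6. Stack: [6]
LOAD_CONST → push 7. Stack: [6, 7]
BINARY_OP + → 6 + 7 = 13. Stack: [13]
LOAD_FAST u → push 3. Stack: [13, 3]
BINARY_OP - → 13 - 3 = 10. Stack: [10]
STORE_FAST p → p=10. Stack: []
LOAD_FAST_LOAD_FAST a,c → push 19,6. Stack: [19, 6]
BINARY_OP ^ → 19 ^ 6 = 21. Stack: [21]
LOAD_FAST b → push 3. Stack: [21, 3]
BINARY_OP + → 21 + 3 = 24. Stack: [24]
STORE_FAST t → t=24. Stack: []
LOAD_FAST_LOAD_FAST u,t → push 3,24. Stack: [3, 24]
BINARY_OP + → 3 + 24 = 27. Stack: [27]
LOAD_CONST → push 88. Stack: [27, 88]
BINARY_OP * → 27 * 88 = 2376. Stack: [2376]
STORE_FAST m → m=2376. Stack: []
LOAD_FAST_LOAD_FAST t,m → push 24,2376. Stack: [24, 2376]
BINARY_OP | → 24 | 2376 = 2392. Stack: [2392]
STORE_FAST q → q=2392. Stack: []
LOAD_FAST_LOAD_FAST c,m → push 6,2376. Stack: [6, 2376]
BINARY_OP * → 6 * 2376 = 14256. Stack: [14256]
LOAD_FAST u → push 3. Stack: [14256, 3]
BINARY_OP // → 14256 // 3 = 4752. Stack: [4752]
STORE_FAST t → t=4752. Stack: []
LOAD_FAST_LOAD_FAST p,p → push 10,10. Stack: [10, 10]
BINARY_OP // → 10 // 10 = 1. Stack: [1]
LOAD_CONST → push 10. Stack: [1, 10]
BINARY_OP * → 1 * 10 = 10. Stack: [10]
STORE_FAST u → u=10. Stack: []
LOAD_FAST_LOAD_FAST m,b → push 2376,3. Stack: [2376, 3]
BINARY_OP ^ → 2376 ^ 3 = 2379. Stack: [2379]
LOAD_CONST → push 1. Stack: [2379, 1]
BINARY_OP ^ → 2379 ^ 1 = 2378. Stack: [2378]
STORE_FAST v → v=2378. Stack: []
LOAD_FAST v → push 2378. Stack: [2378]
RETURN_VALUE → return 2378.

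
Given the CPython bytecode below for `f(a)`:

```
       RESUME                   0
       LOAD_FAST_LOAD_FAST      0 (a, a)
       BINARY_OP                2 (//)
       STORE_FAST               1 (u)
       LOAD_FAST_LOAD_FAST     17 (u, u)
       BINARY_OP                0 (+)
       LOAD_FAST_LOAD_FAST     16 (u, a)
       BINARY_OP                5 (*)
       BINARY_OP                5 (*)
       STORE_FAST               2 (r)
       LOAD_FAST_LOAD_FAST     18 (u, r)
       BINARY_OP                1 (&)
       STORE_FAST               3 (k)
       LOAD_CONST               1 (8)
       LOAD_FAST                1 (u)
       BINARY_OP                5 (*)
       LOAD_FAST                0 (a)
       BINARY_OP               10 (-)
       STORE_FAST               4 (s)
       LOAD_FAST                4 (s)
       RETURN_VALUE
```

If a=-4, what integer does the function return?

12

LOAD_FAST_LOAD_FAST a,a → push -4,-4. Stack: [-4, -4]
BINARY_OP // → -4 // -4 = 1. Stack: [1]
STORE_FAST u → u=1. Stack: []
LOAD_FAST_LOAD_FAST u,u → push 1,1. Stack: [1, 1]
BINARY_OP + → 1 + 1 = 2. Stack: [2]
LOAD_FAST_LOAD_FAST u,a → push 1,-4. Stack: [2, 1, -4]
BINARY_OP * → 1 * -4 = -4. Stack: [2, -4]
BINARY_OP * → 2 * -4 = -8. Stack: [-8]
STORE_FAST r → r=-8. Stack: []
LOAD_FAST_LOAD_FAST u,r → push 1,-8. Stack: [1, -8]
BINARY_OP & → 1 & -8 = 0. Stack: [0]
STORE_FAST k → k=0. Stack: []
LOAD_CONST → push 8. Stack: [8]
LOAD_FAST u → push 1. Stack: [8, 1]
BINARY_OP * → 8 * 1 = 8. Stack: [8]
LOAD_FAST a → push -4. Stack: [8, -4]
BINARY_OP - → 8 - -4 = 12. Stack: [12]
STORE_FAST s → s=12. Stack: []
LOAD_FAST s → push 12. Stack: [12]
RETURN_VALUE → return 12.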